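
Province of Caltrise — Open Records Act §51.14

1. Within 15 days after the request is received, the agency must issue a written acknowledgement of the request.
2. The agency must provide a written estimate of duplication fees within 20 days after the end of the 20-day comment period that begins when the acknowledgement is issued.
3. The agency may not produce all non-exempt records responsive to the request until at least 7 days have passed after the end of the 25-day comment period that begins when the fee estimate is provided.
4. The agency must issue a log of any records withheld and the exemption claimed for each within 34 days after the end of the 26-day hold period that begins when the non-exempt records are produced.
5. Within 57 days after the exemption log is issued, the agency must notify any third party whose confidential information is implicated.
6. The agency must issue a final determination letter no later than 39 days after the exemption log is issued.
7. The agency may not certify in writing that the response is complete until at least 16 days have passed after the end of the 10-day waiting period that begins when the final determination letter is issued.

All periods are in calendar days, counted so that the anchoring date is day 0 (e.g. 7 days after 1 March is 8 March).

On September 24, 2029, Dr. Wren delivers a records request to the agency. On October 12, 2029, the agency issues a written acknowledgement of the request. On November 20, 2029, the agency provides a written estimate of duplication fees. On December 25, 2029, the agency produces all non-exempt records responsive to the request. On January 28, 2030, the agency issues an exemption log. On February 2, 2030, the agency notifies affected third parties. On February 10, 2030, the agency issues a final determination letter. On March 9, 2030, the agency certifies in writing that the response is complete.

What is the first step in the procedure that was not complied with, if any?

Step 1 — counting 15 days from September 24, 2029 (when the request is received) gives a deadline of October 9, 2029; done October 12, 2029 — 3 days late.

Step 1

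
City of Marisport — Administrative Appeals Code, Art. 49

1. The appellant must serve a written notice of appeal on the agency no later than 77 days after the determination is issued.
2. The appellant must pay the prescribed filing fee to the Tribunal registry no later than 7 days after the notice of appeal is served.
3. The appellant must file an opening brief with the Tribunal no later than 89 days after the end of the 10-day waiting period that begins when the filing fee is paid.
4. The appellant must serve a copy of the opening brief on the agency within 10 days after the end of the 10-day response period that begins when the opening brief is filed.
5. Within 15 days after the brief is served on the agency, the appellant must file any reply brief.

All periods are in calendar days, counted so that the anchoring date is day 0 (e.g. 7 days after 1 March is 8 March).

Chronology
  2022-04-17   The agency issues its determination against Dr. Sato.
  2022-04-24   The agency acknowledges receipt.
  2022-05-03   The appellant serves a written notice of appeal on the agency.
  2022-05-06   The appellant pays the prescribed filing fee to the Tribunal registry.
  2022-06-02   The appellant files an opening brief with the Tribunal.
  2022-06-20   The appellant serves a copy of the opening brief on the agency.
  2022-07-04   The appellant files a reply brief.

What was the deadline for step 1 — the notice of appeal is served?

2022-07-03

Step 1 runs from 2022-04-17, when the determination is issued. 77 days after 2022-04-17 is 2022-07-03.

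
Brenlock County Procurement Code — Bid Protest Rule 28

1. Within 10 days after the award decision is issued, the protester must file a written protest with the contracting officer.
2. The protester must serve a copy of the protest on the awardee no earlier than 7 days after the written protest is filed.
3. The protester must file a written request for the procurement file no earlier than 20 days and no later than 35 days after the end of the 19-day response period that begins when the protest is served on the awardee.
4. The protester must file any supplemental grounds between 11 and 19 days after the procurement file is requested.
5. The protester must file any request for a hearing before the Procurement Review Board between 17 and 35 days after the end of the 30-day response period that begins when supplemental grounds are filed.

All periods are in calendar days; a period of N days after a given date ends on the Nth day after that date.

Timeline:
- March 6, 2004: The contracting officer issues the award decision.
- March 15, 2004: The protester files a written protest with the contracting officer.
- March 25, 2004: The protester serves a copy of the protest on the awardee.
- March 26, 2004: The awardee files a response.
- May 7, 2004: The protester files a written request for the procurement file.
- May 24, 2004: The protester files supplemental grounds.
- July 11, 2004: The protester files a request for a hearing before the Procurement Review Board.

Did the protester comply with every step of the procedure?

Step 1: 10 days after March 6, 2004 (when the award decision is issued) is March 16, 2004; completed March 15, 2004, before the deadline.
Step 2: the earliest permitted date is 7 days after March 15, 2004 (when the written protest is filed), i.e. March 22, 2004; done March 25, 2004, after the minimum wait.
Step 3: the window is 20–35 days after April 13, 2004 (end of the 19-day response period, which began when the protest is served on the awardee on March 25, 2004), so May 3, 2004 through May 18, 2004; done May 7, 2004, which is between those dates.
Step 4: the window is 11–19 days after May 7, 2004 (when the procurement file is requested), so May 18, 2004 through May 26, 2004; done May 24, 2004, which is between those dates.
Step 5: the window is 17–35 days after June 23, 2004 (end of the 30-day response period, which began when supplemental grounds are filed on May 24, 2004), so July 10, 2004 through July 28, 2004; done July 11, 2004, which is between those dates.

Yes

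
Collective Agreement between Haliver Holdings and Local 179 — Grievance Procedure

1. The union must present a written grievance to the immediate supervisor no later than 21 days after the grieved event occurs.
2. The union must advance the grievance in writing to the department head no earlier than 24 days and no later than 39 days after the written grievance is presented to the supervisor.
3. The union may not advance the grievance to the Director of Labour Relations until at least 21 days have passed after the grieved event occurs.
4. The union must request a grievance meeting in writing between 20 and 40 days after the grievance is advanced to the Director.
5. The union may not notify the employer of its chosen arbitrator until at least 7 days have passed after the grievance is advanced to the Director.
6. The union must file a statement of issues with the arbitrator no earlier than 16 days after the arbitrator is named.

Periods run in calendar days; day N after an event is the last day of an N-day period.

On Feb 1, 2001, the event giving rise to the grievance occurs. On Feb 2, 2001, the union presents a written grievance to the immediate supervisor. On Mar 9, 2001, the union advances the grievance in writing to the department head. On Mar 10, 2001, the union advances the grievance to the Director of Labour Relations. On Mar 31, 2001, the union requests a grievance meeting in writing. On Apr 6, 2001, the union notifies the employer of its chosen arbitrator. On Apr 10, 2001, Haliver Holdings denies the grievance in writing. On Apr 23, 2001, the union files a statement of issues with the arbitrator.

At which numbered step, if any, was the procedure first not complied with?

Step 1 — counting 21 days from Feb 1, 2001 (when the grieved event occurs) gives a deadline of Feb 22, 2001; done Feb 2, 2001 — timely.
Step 2 — 24 and 39 days from Feb 2, 2001 (when the written grievance is presented to the supervisor) are Feb 26, 2001 and Mar 13, 2001 respectively; done Mar 9, 2001 — within the window.
Step 3 — must wait 21 days from Feb 1, 2001 (when the grieved event occurs), so not before Feb 22, 2001; done Mar 10, 2001, after the minimum wait.
Step 4 — 20 and 40 days from Mar 10, 2001 (when the grievance is advanced to the Director) are Mar 30, 2001 and Apr 19, 2001 respectively; done Mar 31, 2001, which is between those dates.
Step 5 — must wait 7 days from Mar 10, 2001 (when the grievance is advanced to the Director), so not before Mar 17, 2001; done Apr 6, 2001 — permitted.
Step 6 — must wait 16 days from Apr 6, 2001 (when the arbitrator is named), so not before Apr 22, 2001; Apr 23, 2001 is on or after that date.

None — every step was satisfied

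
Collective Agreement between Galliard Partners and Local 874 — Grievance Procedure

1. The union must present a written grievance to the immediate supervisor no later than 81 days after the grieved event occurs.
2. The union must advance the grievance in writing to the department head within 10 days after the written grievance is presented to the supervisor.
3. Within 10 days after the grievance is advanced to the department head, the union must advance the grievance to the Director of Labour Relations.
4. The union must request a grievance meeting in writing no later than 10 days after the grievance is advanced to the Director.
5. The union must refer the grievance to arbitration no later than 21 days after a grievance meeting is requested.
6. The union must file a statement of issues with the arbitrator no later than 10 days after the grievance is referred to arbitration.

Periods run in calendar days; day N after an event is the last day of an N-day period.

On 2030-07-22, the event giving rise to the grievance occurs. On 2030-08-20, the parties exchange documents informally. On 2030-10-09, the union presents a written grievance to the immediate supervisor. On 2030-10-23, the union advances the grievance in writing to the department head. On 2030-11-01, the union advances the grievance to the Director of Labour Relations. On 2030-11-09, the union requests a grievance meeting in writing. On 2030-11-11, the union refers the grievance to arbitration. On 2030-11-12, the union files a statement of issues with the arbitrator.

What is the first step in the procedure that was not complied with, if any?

Step 2

Step 1 — counting 81 days from 2030-07-22 (when the grieved event occurs) gives a deadline of 2030-10-11; completed 2030-10-09, before the deadline.
Step 2 — counting 10 days from 2030-10-09 (when the written grievance is presented to the supervisor) gives a deadline of 2030-10-19; done 2030-10-23 — 4 days late.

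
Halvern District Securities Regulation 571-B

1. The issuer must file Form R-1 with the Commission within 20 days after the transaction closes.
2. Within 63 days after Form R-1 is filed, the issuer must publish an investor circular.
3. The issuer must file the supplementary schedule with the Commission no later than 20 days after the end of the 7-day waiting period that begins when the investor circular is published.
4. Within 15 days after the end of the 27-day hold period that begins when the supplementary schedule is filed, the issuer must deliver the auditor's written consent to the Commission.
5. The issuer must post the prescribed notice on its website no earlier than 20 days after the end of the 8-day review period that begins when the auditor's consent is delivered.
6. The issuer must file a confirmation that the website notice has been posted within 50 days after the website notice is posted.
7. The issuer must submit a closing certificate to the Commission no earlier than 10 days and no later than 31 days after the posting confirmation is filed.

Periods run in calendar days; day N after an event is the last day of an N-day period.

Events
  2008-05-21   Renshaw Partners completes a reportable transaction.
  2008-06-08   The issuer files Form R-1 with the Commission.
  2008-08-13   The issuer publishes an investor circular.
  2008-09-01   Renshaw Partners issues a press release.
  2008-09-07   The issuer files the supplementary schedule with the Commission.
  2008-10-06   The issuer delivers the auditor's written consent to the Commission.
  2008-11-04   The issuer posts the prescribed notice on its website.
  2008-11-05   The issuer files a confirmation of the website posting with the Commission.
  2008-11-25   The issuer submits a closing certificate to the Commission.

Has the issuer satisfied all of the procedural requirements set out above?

Step 1 — counting 20 days from 2008-05-21 (when the transaction closes) gives a deadline of 2008-06-10; done 2008-06-08 — timely.
Step 2 — counting 63 days from 2008-06-08 (when Form R-1 is filed) gives a deadline of 2008-08-10; not done until 2008-08-13, 3 days after the deadline.
No need to go further; step 2 was not satisfied.

No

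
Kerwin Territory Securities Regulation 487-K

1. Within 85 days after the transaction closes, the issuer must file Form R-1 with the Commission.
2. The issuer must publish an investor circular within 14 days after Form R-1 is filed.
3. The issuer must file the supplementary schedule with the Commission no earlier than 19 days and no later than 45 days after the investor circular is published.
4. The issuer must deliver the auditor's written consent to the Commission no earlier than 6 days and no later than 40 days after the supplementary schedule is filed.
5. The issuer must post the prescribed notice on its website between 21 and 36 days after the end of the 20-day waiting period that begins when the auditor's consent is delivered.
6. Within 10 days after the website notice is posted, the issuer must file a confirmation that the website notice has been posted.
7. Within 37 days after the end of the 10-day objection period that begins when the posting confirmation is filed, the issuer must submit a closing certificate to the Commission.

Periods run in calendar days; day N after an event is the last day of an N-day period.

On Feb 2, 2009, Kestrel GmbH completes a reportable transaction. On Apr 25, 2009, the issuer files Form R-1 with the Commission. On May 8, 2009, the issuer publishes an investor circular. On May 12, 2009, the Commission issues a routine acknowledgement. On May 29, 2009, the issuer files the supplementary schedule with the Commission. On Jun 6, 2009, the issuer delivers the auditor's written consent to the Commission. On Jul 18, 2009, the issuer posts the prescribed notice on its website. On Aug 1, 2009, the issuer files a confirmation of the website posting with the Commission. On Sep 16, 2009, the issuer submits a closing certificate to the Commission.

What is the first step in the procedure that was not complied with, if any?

Step 6

Step 1: 85 days after Feb 2, 2009 (when the transaction closes) is Apr 28, 2009; done Apr 25, 2009 — timely.
Step 2: 14 days after Apr 25, 2009 (when Form R-1 is filed) is May 9, 2009; completed May 8, 2009, before the deadline.
Step 3: the window is 19–45 days after May 8, 2009 (when the investor circular is published), so May 27, 2009 through Jun 22, 2009; done May 29, 2009, which is between those dates.
Step 4: the window is 6–40 days after May 29, 2009 (when the supplementary schedule is filed), so Jun 4, 2009 through Jul 8, 2009; done Jun 6, 2009, which is between those dates.
Step 5: the window is 21–36 days after Jun 26, 2009 (end of the 20-day waiting period, which began when the auditor's consent is delivered on Jun 6, 2009), so Jul 17, 2009 through Aug 1, 2009; Jul 18, 2009 falls inside that range.
Step 6: 10 days after Jul 18, 2009 (when the website notice is posted) is Jul 28, 2009; done Aug 1, 2009 — 4 days late.
That is the first point of non-compliance.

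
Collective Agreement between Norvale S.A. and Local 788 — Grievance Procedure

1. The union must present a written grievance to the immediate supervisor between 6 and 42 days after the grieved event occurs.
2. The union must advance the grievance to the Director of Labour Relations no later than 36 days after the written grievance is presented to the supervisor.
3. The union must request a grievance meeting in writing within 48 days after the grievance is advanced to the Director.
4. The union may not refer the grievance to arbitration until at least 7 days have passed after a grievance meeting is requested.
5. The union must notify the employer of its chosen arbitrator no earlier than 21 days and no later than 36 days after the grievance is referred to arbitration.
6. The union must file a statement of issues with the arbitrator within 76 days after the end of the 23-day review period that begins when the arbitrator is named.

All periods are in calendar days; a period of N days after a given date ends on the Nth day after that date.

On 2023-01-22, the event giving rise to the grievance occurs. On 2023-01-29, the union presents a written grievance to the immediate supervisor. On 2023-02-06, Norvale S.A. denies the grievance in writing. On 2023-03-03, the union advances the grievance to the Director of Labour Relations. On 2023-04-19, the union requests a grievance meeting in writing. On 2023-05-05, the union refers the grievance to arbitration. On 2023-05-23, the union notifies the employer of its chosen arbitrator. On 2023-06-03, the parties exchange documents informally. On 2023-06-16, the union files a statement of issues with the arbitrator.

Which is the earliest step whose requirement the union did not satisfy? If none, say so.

Step 1: the window is 6–42 days after 2023-01-22 (when the grieved event occurs), so 2023-01-28 through 2023-03-05; 2023-01-29 falls inside that range.
Step 2: 36 days after 2023-01-29 (when the written grievance is presented to the supervisor) is 2023-03-06; 2023-03-03 is within that limit.
Step 3: 48 days after 2023-03-03 (when the grievance is advanced to the Director) is 2023-04-20; 2023-04-19 is within that limit.
Step 4: the earliest permitted date is 7 days after 2023-04-19 (when a grievance meeting is requested), i.e. 2023-04-26; 2023-05-05 is on or after that date.
Step 5: the window is 21–36 days after 2023-05-05 (when the grievance is referred to arbitration), so 2023-05-26 through 2023-06-10; 2023-05-23 is 3 days too early.
Later steps need not be reached.

Step 5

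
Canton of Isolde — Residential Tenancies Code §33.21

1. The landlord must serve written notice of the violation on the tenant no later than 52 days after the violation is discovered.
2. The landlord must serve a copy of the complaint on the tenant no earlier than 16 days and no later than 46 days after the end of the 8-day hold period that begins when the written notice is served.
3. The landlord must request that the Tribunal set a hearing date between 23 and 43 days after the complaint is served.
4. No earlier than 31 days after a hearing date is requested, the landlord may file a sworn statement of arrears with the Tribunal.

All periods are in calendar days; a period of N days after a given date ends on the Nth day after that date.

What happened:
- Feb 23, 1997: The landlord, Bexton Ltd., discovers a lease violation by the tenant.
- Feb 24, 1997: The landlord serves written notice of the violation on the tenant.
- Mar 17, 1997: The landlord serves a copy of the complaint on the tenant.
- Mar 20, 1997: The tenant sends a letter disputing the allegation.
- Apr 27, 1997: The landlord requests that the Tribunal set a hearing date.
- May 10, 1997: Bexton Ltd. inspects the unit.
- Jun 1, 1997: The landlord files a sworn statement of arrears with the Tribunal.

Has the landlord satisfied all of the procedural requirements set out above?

(1) due by Feb 23, 1997 + 52 days = Apr 16, 1997; Feb 24, 1997 is within that limit.
(2) the permitted window runs from Mar 4, 1997 + 16 = Mar 20, 1997 to Mar 4, 1997 + 46 = Apr 19, 1997; done Mar 17, 1997 — 3 days before the window opened.

No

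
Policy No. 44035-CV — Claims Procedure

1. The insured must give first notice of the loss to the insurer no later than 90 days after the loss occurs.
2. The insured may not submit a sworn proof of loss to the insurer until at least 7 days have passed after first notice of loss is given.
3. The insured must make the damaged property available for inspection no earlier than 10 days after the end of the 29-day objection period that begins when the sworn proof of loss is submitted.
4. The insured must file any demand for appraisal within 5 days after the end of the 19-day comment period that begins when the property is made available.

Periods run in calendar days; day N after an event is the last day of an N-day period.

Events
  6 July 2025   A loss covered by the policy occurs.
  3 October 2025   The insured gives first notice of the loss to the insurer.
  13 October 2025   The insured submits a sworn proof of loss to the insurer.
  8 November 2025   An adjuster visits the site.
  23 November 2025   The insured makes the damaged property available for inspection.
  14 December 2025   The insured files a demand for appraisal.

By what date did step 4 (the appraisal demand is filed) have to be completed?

The property is made available on 23 November 2025; the 19-day comment period therefore ends 12 December 2025, and step 4 runs from that date. 5 days after 12 December 2025 is 17 December 2025.

17 December 2025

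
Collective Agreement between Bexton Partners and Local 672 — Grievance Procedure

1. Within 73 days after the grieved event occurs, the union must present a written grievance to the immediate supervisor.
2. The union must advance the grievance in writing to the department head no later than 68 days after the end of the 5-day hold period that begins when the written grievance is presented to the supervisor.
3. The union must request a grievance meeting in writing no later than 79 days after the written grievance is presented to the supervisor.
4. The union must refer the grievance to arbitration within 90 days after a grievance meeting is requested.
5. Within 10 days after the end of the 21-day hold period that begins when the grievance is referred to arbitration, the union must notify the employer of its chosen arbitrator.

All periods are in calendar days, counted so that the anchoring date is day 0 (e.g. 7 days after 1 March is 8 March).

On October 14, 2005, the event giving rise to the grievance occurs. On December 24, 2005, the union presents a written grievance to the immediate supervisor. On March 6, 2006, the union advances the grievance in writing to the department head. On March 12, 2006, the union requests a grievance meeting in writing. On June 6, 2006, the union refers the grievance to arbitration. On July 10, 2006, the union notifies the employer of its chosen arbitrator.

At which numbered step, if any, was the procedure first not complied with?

(1) due by October 14, 2005 + 73 days = December 26, 2005; done December 24, 2005 — timely.
(2) due by December 29, 2005 + 68 days = March 7, 2006; March 6, 2006 is within that limit.
(3) due by December 24, 2005 + 79 days = March 13, 2006; done March 12, 2006 — timely.
(4) due by March 12, 2006 + 90 days = June 10, 2006; completed June 6, 2006, before the deadline.
(5) due by June 27, 2006 + 10 days = July 7, 2006; done July 10, 2006 — 3 days late.
No need to go further; step 5 was not satisfied.

Step 5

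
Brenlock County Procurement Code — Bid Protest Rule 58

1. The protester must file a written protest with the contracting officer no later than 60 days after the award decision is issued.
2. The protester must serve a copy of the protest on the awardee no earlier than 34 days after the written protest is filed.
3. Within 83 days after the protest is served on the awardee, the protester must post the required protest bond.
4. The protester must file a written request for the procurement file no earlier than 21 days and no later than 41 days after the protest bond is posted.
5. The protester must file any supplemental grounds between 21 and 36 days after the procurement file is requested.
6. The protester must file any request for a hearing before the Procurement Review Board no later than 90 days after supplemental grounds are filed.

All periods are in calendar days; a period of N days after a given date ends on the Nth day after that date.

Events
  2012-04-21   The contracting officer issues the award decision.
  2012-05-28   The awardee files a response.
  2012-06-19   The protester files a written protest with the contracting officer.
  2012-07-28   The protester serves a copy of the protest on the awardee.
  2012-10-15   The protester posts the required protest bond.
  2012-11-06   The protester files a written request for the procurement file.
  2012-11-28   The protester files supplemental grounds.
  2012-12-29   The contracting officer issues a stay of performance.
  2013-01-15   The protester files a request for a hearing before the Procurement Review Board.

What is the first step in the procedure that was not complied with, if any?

Step 1 — counting 60 days from 2012-04-21 (when the award decision is issued) gives a deadline of 2012-06-20; completed 2012-06-19, before the deadline.
Step 2 — must wait 34 days from 2012-06-19 (when the written protest is filed), so not before 2012-07-23; 2012-07-28 is on or after that date.
Step 3 — counting 83 days from 2012-07-28 (when the protest is served on the awardee) gives a deadline of 2012-10-19; completed 2012-10-15, before the deadline.
Step 4 — 21 and 41 days from 2012-10-15 (when the protest bond is posted) are 2012-11-05 and 2012-11-25 respectively; done 2012-11-06 — within the window.
Step 5 — 21 and 36 days from 2012-11-06 (when the procurement file is requested) are 2012-11-27 and 2012-12-12 respectively; done 2012-11-28, which is between those dates.
Step 6 — counting 90 days from 2012-11-28 (when supplemental grounds are filed) gives a deadline of 2013-02-26; done 2013-01-15 — timely.

None — every step was satisfied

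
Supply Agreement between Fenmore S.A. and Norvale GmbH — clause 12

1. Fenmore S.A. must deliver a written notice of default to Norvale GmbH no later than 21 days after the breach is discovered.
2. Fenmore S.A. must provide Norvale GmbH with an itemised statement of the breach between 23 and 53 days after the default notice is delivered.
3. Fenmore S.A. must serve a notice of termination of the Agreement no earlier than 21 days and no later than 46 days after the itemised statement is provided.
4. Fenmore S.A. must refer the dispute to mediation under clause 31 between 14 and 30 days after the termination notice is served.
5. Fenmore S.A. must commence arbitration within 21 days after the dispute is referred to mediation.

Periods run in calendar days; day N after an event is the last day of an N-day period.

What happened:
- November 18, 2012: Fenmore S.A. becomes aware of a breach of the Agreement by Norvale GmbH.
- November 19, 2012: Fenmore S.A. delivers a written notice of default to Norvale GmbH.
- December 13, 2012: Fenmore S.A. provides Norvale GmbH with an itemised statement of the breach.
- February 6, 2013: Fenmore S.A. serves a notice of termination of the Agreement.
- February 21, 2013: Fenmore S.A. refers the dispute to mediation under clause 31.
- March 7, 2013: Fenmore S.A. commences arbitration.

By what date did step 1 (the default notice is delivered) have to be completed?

December 9, 2012

Step 1 runs from November 18, 2012, when the breach is discovered. 21 days after November 18, 2012 is December 9, 2012.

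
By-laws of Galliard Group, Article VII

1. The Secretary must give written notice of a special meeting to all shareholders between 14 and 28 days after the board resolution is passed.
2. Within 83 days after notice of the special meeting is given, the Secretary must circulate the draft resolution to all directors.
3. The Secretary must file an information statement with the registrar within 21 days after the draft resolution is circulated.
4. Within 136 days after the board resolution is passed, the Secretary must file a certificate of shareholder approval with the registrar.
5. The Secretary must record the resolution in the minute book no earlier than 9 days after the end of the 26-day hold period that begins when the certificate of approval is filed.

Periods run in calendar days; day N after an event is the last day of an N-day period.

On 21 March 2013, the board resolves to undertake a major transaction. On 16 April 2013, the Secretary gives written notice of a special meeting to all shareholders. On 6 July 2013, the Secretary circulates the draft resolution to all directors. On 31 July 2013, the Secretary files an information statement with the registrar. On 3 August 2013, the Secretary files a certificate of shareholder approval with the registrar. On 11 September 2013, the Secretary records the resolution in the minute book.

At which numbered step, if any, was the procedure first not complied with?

Step 3

(1) the permitted window runs from 21 March 2013 + 14 = 4 April 2013 to 21 March 2013 + 28 = 18 April 2013; 16 April 2013 falls inside that range.
(2) due by 16 April 2013 + 83 days = 8 July 2013; completed 6 July 2013, before the deadline.
(3) due by 6 July 2013 + 21 days = 27 July 2013; done 31 July 2013 — 4 days late.
Later steps need not be reached.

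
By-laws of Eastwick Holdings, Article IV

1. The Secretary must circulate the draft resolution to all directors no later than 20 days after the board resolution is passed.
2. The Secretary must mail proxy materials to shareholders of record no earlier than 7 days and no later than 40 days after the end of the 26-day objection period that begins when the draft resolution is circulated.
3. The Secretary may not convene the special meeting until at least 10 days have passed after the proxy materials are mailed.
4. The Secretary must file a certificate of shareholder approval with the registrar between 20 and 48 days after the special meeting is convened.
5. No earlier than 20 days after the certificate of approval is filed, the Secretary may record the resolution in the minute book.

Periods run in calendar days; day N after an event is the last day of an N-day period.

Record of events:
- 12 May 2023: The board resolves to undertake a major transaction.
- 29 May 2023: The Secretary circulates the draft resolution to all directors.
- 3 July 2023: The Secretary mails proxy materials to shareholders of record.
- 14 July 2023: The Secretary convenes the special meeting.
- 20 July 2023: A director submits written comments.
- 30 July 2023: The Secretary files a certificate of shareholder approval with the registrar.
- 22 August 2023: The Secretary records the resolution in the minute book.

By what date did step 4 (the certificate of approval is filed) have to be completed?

Step 4 runs from 14 July 2023, when the special meeting is convened. The window is 20–48 days after 14 July 2023; it closes on 31 August 2023.

31 August 2023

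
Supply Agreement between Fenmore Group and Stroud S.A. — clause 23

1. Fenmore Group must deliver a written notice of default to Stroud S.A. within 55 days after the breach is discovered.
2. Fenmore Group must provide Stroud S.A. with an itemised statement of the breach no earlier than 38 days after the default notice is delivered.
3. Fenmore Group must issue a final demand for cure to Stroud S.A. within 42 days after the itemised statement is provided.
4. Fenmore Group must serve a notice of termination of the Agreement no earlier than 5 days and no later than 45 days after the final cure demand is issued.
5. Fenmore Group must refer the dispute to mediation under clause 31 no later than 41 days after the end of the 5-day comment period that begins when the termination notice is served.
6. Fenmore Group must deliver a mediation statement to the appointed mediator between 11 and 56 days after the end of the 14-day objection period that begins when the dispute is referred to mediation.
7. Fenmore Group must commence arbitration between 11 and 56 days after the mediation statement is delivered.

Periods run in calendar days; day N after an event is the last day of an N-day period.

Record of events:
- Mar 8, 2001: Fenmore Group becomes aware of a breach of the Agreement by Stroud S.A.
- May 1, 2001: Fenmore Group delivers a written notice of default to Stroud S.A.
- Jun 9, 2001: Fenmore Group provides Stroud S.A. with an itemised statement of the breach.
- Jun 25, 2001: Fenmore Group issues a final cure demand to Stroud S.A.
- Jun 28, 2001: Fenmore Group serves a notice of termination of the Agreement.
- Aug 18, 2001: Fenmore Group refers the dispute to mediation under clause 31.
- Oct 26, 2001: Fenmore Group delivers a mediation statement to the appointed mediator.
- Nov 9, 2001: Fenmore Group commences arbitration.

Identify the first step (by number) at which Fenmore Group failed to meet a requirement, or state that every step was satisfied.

Step 1: 55 days after Mar 8, 2001 (when the breach is discovered) is May 2, 2001; done May 1, 2001 — timely.
Step 2: the earliest permitted date is 38 days after May 1, 2001 (when the default notice is delivered), i.e. Jun 8, 2001; Jun 9, 2001 is on or after that date.
Step 3: 42 days after Jun 9, 2001 (when the itemised statement is provided) is Jul 21, 2001; Jun 25, 2001 is within that limit.
Step 4: the window is 5–45 days after Jun 25, 2001 (when the final cure demand is issued), so Jun 30, 2001 through Aug 9, 2001; done Jun 28, 2001 — 2 days before the window opened.

Step 4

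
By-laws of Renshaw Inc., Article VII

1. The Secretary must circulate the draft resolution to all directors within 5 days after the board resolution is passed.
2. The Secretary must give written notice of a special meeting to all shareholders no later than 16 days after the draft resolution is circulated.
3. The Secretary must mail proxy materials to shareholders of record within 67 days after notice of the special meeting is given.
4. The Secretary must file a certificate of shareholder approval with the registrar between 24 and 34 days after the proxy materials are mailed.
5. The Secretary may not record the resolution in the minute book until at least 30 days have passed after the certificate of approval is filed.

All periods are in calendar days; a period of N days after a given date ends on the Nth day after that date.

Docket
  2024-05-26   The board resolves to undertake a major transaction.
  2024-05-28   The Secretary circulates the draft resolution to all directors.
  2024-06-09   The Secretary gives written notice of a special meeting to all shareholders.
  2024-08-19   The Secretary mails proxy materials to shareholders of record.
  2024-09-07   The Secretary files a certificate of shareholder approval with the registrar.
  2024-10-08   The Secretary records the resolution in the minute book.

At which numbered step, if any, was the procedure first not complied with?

Step 1: 5 days after 2024-05-26 (when the board resolution is passed) is 2024-05-31; 2024-05-28 is within that limit.
Step 2: 16 days after 2024-05-28 (when the draft resolution is circulated) is 2024-06-13; 2024-06-09 is within that limit.
Step 3: 67 days after 2024-06-09 (when notice of the special meeting is given) is 2024-08-15; done 2024-08-19 — 4 days late.

Step 3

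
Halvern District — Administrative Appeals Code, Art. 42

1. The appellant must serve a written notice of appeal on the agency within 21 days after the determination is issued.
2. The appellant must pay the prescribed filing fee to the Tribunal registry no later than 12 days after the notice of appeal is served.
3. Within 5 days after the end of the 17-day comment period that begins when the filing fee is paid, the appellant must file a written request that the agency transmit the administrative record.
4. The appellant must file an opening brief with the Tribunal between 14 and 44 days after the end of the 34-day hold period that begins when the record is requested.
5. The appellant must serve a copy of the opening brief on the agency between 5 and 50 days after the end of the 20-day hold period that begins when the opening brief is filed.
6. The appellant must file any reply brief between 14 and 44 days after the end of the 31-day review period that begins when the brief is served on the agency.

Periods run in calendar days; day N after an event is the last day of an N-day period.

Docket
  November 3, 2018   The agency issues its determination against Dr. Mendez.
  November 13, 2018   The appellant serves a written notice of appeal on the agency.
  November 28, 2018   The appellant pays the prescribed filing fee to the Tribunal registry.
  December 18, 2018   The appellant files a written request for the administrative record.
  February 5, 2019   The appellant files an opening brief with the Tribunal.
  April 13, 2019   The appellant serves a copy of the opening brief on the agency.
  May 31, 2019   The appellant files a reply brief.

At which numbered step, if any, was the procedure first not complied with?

Step 2

Step 1: 21 days after November 3, 2018 (when the determination is issued) is November 24, 2018; November 13, 2018 is within that limit.
Step 2: 12 days after November 13, 2018 (when the notice of appeal is served) is November 25, 2018; not done until November 28, 2018, 3 days after the deadline.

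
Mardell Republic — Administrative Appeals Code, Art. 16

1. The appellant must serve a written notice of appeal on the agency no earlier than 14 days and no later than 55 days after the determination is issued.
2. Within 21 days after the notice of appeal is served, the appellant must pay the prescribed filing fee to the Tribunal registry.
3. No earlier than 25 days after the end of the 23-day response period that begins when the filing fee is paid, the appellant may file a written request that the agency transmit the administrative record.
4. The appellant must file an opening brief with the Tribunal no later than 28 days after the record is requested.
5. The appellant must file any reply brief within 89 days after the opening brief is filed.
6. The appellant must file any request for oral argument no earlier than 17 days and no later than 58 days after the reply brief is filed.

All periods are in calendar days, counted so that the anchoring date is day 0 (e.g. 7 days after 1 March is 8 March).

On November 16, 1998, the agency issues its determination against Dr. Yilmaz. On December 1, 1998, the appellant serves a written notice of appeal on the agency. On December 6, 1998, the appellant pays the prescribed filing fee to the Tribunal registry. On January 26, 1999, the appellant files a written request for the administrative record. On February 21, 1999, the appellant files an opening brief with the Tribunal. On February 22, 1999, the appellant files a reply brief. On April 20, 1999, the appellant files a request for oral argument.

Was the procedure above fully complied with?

Yes

(1) the permitted window runs from November 16, 1998 + 14 = November 30, 1998 to November 16, 1998 + 55 = January 10, 1999; December 1, 1998 falls inside that range.
(2) due by December 1, 1998 + 21 days = December 22, 1998; completed December 6, 1998, before the deadline.
(3) permitted from December 29, 1998 + 25 days = January 23, 1999 onward; done January 26, 1999, after the minimum wait.
(4) due by January 26, 1999 + 28 days = February 23, 1999; completed February 21, 1999, before the deadline.
(5) due by February 21, 1999 + 89 days = May 21, 1999; done February 22, 1999 — timely.
(6) the permitted window runs from February 22, 1999 + 17 = March 11, 1999 to February 22, 1999 + 58 = April 21, 1999; done April 20, 1999, which is between those dates.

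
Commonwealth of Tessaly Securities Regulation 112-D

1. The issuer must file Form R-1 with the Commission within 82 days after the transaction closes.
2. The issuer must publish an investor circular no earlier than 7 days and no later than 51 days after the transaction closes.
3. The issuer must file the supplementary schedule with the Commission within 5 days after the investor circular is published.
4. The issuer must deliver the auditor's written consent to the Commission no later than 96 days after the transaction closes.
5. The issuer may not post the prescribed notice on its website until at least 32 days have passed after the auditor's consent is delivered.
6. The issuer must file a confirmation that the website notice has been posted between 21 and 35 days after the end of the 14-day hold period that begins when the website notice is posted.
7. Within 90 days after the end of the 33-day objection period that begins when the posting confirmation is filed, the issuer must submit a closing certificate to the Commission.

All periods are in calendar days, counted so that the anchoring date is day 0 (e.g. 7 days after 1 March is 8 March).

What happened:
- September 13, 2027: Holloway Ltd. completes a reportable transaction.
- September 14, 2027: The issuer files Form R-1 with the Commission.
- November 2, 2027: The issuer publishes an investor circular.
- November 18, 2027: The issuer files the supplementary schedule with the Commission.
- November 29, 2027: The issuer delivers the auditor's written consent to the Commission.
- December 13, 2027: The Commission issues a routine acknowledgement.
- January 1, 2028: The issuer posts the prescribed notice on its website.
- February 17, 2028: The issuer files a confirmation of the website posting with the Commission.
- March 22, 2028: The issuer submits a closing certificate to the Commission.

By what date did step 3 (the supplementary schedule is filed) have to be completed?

November 7, 2027

Step 3 runs from November 2, 2027, when the investor circular is published. 5 days after November 2, 2027 is November 7, 2027.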